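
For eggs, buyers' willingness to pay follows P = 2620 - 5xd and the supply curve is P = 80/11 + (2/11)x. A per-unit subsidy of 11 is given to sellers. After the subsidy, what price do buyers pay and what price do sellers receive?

Buyers pay 265/3; sellers receive 298/3

Pre-subsidy: 2620 - 5x = 80/11 + (2/11)x gives x* = 9580/19 and P* = 1880/19.
With the subsidy, sellers receive Ps = Pb + 11 for each unit, where Pb is the price buyers pay.
On the curves, Pb = 2620 - 5x and Ps = 80/11 + (2/11)x; the wedge Ps − Pb = 11 gives 80/11 + (2/11)x − (2620 - 5x) = 11, so x' = 1519/3.
Then Pb = 2620 − 5·(1519/3) = 265/3 and Ps = 80/11 + (2/11)·(1519/3) = 298/3.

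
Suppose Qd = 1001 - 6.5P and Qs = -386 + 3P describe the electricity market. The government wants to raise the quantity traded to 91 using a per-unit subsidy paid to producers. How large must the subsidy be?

At Q = 91, invert demand for the buyer price: Pb = (1001 − 91)/6.5 = 140; invert supply for the seller price: Ps = (91 − (-386))/3 = 159.
The subsidy must fill the gap: s = Ps − Pb = 159 − 140 = 19.

Required subsidy s = 19 per unit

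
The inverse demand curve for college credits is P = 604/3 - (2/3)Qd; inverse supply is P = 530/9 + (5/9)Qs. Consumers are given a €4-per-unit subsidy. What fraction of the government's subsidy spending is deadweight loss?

DWL / government spending = 9/659

Pre-subsidy: 604/3 - (2/3)Q = 530/9 + (5/9)Q gives Q* = 1282/11 and P* = 1360/11.
With the rebate, buyers effectively pay Pb = Ps − 4, where Ps is the price sellers receive.
On the curves, Pb = 604/3 - (2/3)Q and Ps = 530/9 + (5/9)Q; the wedge Ps − Pb = 4 gives 530/9 + (5/9)Q − (604/3 - (2/3)Q) = 4, so Q' = 1318/11.
Then Pb = 604/3 − (2/3)·(1318/11) = 1336/11 and Ps = 530/9 + (5/9)·(1318/11) = 1380/11.
ΔCS = ½(1282/11 + 1318/11)(1360/11 − 1336/11) = 31200/121; ΔPS = ½(1282/11 + 1318/11)(1380/11 − 1360/11) = 26000/121.
Government spending = 4 × 1318/11 = 5272/11.
DWL = ½ × 4 × (1318/11 − 1282/11) = 72/11; fraction = (72/11) / (5272/11) = 9/659.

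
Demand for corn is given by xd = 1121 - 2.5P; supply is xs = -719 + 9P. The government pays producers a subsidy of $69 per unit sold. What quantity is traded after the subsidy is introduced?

x' = 856

Pre-subsidy: 1121 - 2.5P = -719 + 9P gives P* = 160, x* = 721.
With the subsidy, sellers receive Ps = Pb + 69 for each unit, where Pb is the price buyers pay.
Supply in terms of Pb becomes xs = -719 + 9(Pb + 69) = -98 + 9Pb. Setting this equal to demand: 1121 - 2.5Pb = -98 + 9Pb, so Pb = 106.
Sellers receive Ps = 106 + 69 = 175; x' = 1121 − 2.5·106 = 856.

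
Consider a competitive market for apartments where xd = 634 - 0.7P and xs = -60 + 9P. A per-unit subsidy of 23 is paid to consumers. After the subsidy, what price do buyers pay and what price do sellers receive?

Buyers pay 4870/97; sellers receive 7101/97

Pre-subsidy: 634 - 0.7P = -60 + 9P gives P* = 6940/97, x* = 56640/97.
With the rebate, buyers effectively pay Pb = Ps − 23, where Ps is the price sellers receive.
Demand in terms of Ps becomes xd = 634 − 0.7(Ps − 23) = 650.1 - 0.7Ps. Setting this equal to supply: 650.1 - 0.7Ps = -60 + 9Ps, so Ps = 7101/97.
Buyers pay Pb = 7101/97 − 23 = 4870/97; x' = -60 + 9·(7101/97) = 58089/97.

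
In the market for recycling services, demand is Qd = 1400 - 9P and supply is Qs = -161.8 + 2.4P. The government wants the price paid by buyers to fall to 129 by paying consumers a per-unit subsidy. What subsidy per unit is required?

At a buyer price of 129, quantity demanded is 1400 − 9·129 = 239.
Sellers supply 239 only when they receive Ps with -161.8 + 2.4·Ps = 239, i.e. Ps = 167.
s = Ps − Pb = 167 − 129 = 38.

Required subsidy s = 38 per unit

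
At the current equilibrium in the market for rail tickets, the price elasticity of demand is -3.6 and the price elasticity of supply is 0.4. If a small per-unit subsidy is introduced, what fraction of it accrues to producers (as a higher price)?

For a small subsidy around the equilibrium, the benefit split depends on the relative slopes, which at a point are proportional to the elasticities.
Buyer share = εs/(εs + |εd|) = 0.4/(0.4 + 3.6) = 0.1; seller share = |εd|/(εs + |εd|) = 0.9.
So producers capture 0.9 of the subsidy.

Producer share = 0.9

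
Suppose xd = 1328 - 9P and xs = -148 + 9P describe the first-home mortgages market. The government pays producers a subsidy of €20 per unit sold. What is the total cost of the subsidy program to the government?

Government cost = €13600

Pre-subsidy: 1328 - 9P = -148 + 9P gives P* = 82, x* = 590.
With the subsidy, sellers receive Ps = Pb + 20 for each unit, where Pb is the price buyers pay.
Supply in terms of Pb becomes xs = -148 + 9(Pb + 20) = 32 + 9Pb. Setting this equal to demand: 1328 - 9Pb = 32 + 9Pb, so Pb = 72.
Sellers receive Ps = 72 + 20 = 92; x' = 1328 − 9·72 = 680.
Government outlay = subsidy × quantity = 20 × 680 = 13600.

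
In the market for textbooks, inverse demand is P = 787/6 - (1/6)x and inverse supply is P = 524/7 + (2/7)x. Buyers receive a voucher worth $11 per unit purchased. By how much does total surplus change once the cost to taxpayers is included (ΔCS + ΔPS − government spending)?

Pre-subsidy: 787/6 - (1/6)x = 524/7 + (2/7)x gives x* = 2365/19 and P* = 2098/19.
With the rebate, buyers effectively pay Pb = Ps − 11, where Ps is the price sellers receive.
On the curves, Pb = 787/6 - (1/6)x and Ps = 524/7 + (2/7)x; the wedge Ps − Pb = 11 gives 524/7 + (2/7)x − (787/6 - (1/6)x) = 11, so x' = 2827/19.
Then Pb = 787/6 − (1/6)·(2827/19) = 2021/19 and Ps = 524/7 + (2/7)·(2827/19) = 2230/19.
ΔCS = ½(2365/19 + 2827/19)(2098/19 − 2021/19) = 199892/361; ΔPS = ½(2365/19 + 2827/19)(2230/19 − 2098/19) = 342672/361.
Government spending = 11 × 2827/19 = 31097/19.
Net change = 199892/361 + 342672/361 − 31097/19 = -2541/19. The loss equals the DWL triangle ½·11·462/19.

Net change in total surplus = -2541/19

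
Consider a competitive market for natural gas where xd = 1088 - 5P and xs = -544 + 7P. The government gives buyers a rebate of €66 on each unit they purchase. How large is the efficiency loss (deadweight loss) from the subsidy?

Deadweight loss = €6352.5

Pre-subsidy: 1088 - 5P = -544 + 7P gives P* = 136, x* = 408.
With the rebate, buyers effectively pay Pb = Ps − 66, where Ps is the price sellers receive.
Demand in terms of Ps becomes xd = 1088 − 5(Ps − 66) = 1418 - 5Ps. Setting this equal to supply: 1418 - 5Ps = -544 + 7Ps, so Ps = 163.5.
Buyers pay Pb = 163.5 − 66 = 97.5; x' = -544 + 7·163.5 = 600.5.
The subsidy expands output by 600.5 − 408 = 192.5 past the efficient level; on those units the gap between marginal cost and willingness to pay runs from 0 up to 66.
DWL = ½ × 66 × 192.5 = 6352.5.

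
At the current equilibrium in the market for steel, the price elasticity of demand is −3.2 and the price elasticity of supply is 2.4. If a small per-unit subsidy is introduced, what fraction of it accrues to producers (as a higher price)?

Producer share = 4/7

For a small subsidy around the equilibrium, the benefit split depends on the relative slopes, which at a point are proportional to the elasticities.
Buyer share = εs/(εs + |εd|) = 2.4/(2.4 + 3.2) = 3/7; seller share = |εd|/(εs + |εd|) = 4/7.
So producers capture 4/7 of the subsidy.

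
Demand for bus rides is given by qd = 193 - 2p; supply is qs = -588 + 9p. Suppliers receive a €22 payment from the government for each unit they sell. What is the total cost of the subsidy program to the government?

Government cost = €1914

Pre-subsidy: 193 - 2p = -588 + 9p gives p* = 71, q* = 51.
With the subsidy, sellers receive ps = pb + 22 for each unit, where pb is the price buyers pay.
Supply in terms of pb becomes qs = -588 + 9(pb + 22) = -390 + 9pb. Setting this equal to demand: 193 - 2pb = -390 + 9pb, so pb = 53.
Sellers receive ps = 53 + 22 = 75; q' = 193 − 2·53 = 87.
Government outlay = subsidy × quantity = 22 × 87 = 1914.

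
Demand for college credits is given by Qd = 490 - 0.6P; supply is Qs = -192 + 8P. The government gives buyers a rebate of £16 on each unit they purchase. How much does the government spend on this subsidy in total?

Pre-subsidy: 490 - 0.6P = -192 + 8P gives P* = 3410/43, Q* = 19024/43.
With the rebate, buyers effectively pay Pb = Ps − 16, where Ps is the price sellers receive.
Demand in terms of Ps becomes Qd = 490 − 0.6(Ps − 16) = 499.6 - 0.6Ps. Setting this equal to supply: 499.6 - 0.6Ps = -192 + 8Ps, so Ps = 3458/43.
Buyers pay Pb = 3458/43 − 16 = 2770/43; Q' = -192 + 8·(3458/43) = 19408/43.
Government outlay = subsidy × quantity = 16 × 19408/43 = 310528/43.

Government cost = 310528/43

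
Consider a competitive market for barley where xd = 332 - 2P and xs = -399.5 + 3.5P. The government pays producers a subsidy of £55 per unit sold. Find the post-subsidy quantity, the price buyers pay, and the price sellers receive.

x' = 136; buyers pay £98; sellers receive £153

Pre-subsidy: 332 - 2P = -399.5 + 3.5P gives P* = 133, x* = 66.
With the subsidy, sellers receive Ps = Pb + 55 for each unit, where Pb is the price buyers pay.
Supply in terms of Pb becomes xs = -399.5 + 3.5(Pb + 55) = -207 + 3.5Pb. Setting this equal to demand: 332 - 2Pb = -207 + 3.5Pb, so Pb = 98.
Sellers receive Ps = 98 + 55 = 153; x' = 332 − 2·98 = 136.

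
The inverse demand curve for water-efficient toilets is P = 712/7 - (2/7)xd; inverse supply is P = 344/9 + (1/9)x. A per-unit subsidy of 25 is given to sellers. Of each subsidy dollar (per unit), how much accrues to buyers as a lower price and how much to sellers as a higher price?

Buyers gain 18 per unit; sellers gain 7 per unit

Pre-subsidy: 712/7 - (2/7)x = 344/9 + (1/9)x gives x* = 160 and P* = 56.
With the subsidy, sellers receive Ps = Pb + 25 for each unit, where Pb is the price buyers pay.
On the curves, Pb = 712/7 - (2/7)x and Ps = 344/9 + (1/9)x; the wedge Ps − Pb = 25 gives 344/9 + (1/9)x − (712/7 - (2/7)x) = 25, so x' = 223.
Then Pb = 712/7 − (2/7)·223 = 38 and Ps = 344/9 + (1/9)·223 = 63.
Buyers' price falls by P* − Pb = 56 − 38 = 18; sellers' price rises by Ps − P* = 63 − 56 = 7.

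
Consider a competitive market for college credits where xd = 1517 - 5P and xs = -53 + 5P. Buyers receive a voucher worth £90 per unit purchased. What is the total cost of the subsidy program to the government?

Pre-subsidy: 1517 - 5P = -53 + 5P gives P* = 157, x* = 732.
With the rebate, buyers effectively pay Pb = Ps − 90, where Ps is the price sellers receive.
Demand in terms of Ps becomes xd = 1517 − 5(Ps − 90) = 1967 - 5Ps. Setting this equal to supply: 1967 - 5Ps = -53 + 5Ps, so Ps = 202.
Buyers pay Pb = 202 − 90 = 112; x' = -53 + 5·202 = 957.
Government outlay = subsidy × quantity = 90 × 957 = 86130.

Government cost = £86130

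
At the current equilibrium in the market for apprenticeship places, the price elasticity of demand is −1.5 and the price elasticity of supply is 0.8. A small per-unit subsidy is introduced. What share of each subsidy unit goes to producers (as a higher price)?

For a small subsidy around the equilibrium, the benefit split depends on the relative slopes, which at a point are proportional to the elasticities.
Buyer share = εs/(εs + |εd|) = 0.8/(0.8 + 1.5) = 8/23; seller share = |εd|/(εs + |εd|) = 15/23.
So producers capture 15/23 of the subsidy.

Producer share = 15/23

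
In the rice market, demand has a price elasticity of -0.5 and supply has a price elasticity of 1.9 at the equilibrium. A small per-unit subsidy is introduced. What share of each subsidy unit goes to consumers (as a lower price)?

Consumer share = 19/24

For a small subsidy around the equilibrium, the benefit split depends on the relative slopes, which at a point are proportional to the elasticities.
Buyer share = εs/(εs + |εd|) = 1.9/(1.9 + 0.5) = 19/24; seller share = |εd|/(εs + |εd|) = 5/24.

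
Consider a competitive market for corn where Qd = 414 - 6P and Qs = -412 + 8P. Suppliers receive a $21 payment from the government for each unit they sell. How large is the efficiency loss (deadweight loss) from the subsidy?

Deadweight loss = $756

Pre-subsidy: 414 - 6P = -412 + 8P gives P* = 59, Q* = 60.
With the subsidy, sellers receive Ps = Pb + 21 for each unit, where Pb is the price buyers pay.
Supply in terms of Pb becomes Qs = -412 + 8(Pb + 21) = -244 + 8Pb. Setting this equal to demand: 414 - 6Pb = -244 + 8Pb, so Pb = 47.
Sellers receive Ps = 47 + 21 = 68; Q' = 414 − 6·47 = 132.
The subsidy expands output by 132 − 60 = 72 past the efficient level; on those units the gap between marginal cost and willingness to pay runs from 0 up to 21.
DWL = ½ × 21 × 72 = 756.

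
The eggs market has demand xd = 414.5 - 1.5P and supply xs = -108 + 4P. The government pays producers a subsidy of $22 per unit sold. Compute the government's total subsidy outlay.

Government cost = $6512

Pre-subsidy: 414.5 - 1.5P = -108 + 4P gives P* = 95, x* = 272.
With the subsidy, sellers receive Ps = Pb + 22 for each unit, where Pb is the price buyers pay.
Supply in terms of Pb becomes xs = -108 + 4(Pb + 22) = -20 + 4Pb. Setting this equal to demand: 414.5 - 1.5Pb = -20 + 4Pb, so Pb = 79.
Sellers receive Ps = 79 + 22 = 101; x' = 414.5 − 1.5·79 = 296.
Government outlay = subsidy × quantity = 22 × 296 = 6512.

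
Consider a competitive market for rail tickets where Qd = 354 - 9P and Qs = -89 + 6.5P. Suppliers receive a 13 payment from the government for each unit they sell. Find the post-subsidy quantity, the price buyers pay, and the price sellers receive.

Q' = 4521/31; buyers pay 717/31; sellers receive 1120/31

Pre-subsidy: 354 - 9P = -89 + 6.5P gives P* = 886/31, Q* = 3000/31.
With the subsidy, sellers receive Ps = Pb + 13 for each unit, where Pb is the price buyers pay.
Supply in terms of Pb becomes Qs = -89 + 6.5(Pb + 13) = -4.5 + 6.5Pb. Setting this equal to demand: 354 - 9Pb = -4.5 + 6.5Pb, so Pb = 717/31.
Sellers receive Ps = 717/31 + 13 = 1120/31; Q' = 354 − 9·(717/31) = 4521/31.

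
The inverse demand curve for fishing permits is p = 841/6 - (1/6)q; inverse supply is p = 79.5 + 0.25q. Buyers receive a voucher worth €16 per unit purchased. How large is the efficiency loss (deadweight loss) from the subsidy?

Deadweight loss = €307.2

Pre-subsidy: 841/6 - (1/6)q = 79.5 + 0.25q gives q* = 145.6 and p* = 115.9.
With the rebate, buyers effectively pay pb = ps − 16, where ps is the price sellers receive.
On the curves, pb = 841/6 - (1/6)q and ps = 79.5 + 0.25q; the wedge ps − pb = 16 gives 79.5 + 0.25q − (841/6 - (1/6)q) = 16, so q' = 184.
Then pb = 841/6 − (1/6)·184 = 109.5 and ps = 79.5 + 0.25·184 = 125.5.
The subsidy expands output by 184 − 145.6 = 38.4 past the efficient level; on those units the gap between marginal cost and willingness to pay runs from 0 up to 16.
DWL = ½ × 16 × 38.4 = 307.2.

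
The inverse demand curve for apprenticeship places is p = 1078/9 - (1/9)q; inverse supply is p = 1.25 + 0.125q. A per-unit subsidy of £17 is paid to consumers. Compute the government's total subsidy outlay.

Pre-subsidy: 1078/9 - (1/9)q = 1.25 + 0.125q gives q* = 502 and p* = 64.
With the rebate, buyers effectively pay pb = ps − 17, where ps is the price sellers receive.
On the curves, pb = 1078/9 - (1/9)q and ps = 1.25 + 0.125q; the wedge ps − pb = 17 gives 1.25 + 0.125q − (1078/9 - (1/9)q) = 17, so q' = 574.
Then pb = 1078/9 − (1/9)·574 = 56 and ps = 1.25 + 0.125·574 = 73.
Government outlay = subsidy × quantity = 17 × 574 = 9758.

Government cost = £9758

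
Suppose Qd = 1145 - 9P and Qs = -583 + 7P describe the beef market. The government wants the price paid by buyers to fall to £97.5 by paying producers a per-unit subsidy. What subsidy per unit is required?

At a buyer price of 97.5, quantity demanded is 1145 − 9·97.5 = 267.5.
Sellers supply 267.5 only when they receive Ps with -583 + 7·Ps = 267.5, i.e. Ps = 121.5.
s = Ps − Pb = 121.5 − 97.5 = 24.

Required subsidy s = £24 per unit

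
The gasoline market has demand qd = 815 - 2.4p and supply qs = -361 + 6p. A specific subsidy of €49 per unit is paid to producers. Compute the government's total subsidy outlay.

Pre-subsidy: 815 - 2.4p = -361 + 6p gives p* = 140, q* = 479.
With the subsidy, sellers receive ps = pb + 49 for each unit, where pb is the price buyers pay.
Supply in terms of pb becomes qs = -361 + 6(pb + 49) = -67 + 6pb. Setting this equal to demand: 815 - 2.4pb = -67 + 6pb, so pb = 105.
Sellers receive ps = 105 + 49 = 154; q' = 815 − 2.4·105 = 563.
Government outlay = subsidy × quantity = 49 × 563 = 27587.

Government cost = €27587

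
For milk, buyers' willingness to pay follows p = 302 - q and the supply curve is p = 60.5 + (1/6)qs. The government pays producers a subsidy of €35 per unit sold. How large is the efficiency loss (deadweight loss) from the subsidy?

Deadweight loss = €525

Pre-subsidy: 302 - q = 60.5 + (1/6)q gives q* = 207 and p* = 95.
With the subsidy, sellers receive ps = pb + 35 for each unit, where pb is the price buyers pay.
On the curves, pb = 302 - q and ps = 60.5 + (1/6)q; the wedge ps − pb = 35 gives 60.5 + (1/6)q − (302 - q) = 35, so q' = 237.
Then pb = 302 − 1·237 = 65 and ps = 60.5 + (1/6)·237 = 100.
The subsidy expands output by 237 − 207 = 30 past the efficient level; on those units the gap between marginal cost and willingness to pay runs from 0 up to 35.
DWL = ½ × 35 × 30 = 525.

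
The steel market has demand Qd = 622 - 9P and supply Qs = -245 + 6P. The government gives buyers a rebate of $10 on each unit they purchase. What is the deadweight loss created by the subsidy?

Pre-subsidy: 622 - 9P = -245 + 6P gives P* = 57.8, Q* = 101.8.
With the rebate, buyers effectively pay Pb = Ps − 10, where Ps is the price sellers receive.
Demand in terms of Ps becomes Qd = 622 − 9(Ps − 10) = 712 - 9Ps. Setting this equal to supply: 712 - 9Ps = -245 + 6Ps, so Ps = 63.8.
Buyers pay Pb = 63.8 − 10 = 53.8; Q' = -245 + 6·63.8 = 137.8.
The subsidy expands output by 137.8 − 101.8 = 36 past the efficient level; on those units the gap between marginal cost and willingness to pay runs from 0 up to 10.
DWL = ½ × 10 × 36 = 180.

Deadweight loss = $180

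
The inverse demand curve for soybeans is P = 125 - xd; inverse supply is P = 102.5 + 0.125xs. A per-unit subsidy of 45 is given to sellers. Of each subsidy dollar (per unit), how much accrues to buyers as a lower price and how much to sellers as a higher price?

Buyers gain 40 per unit; sellers gain 5 per unit

Pre-subsidy: 125 - x = 102.5 + 0.125x gives x* = 20 and P* = 105.
With the subsidy, sellers receive Ps = Pb + 45 for each unit, where Pb is the price buyers pay.
On the curves, Pb = 125 - x and Ps = 102.5 + 0.125x; the wedge Ps − Pb = 45 gives 102.5 + 0.125x − (125 - x) = 45, so x' = 60.
Then Pb = 125 − 1·60 = 65 and Ps = 102.5 + 0.125·60 = 110.
Buyers' price falls by P* − Pb = 105 − 65 = 40; sellers' price rises by Ps − P* = 110 − 105 = 5.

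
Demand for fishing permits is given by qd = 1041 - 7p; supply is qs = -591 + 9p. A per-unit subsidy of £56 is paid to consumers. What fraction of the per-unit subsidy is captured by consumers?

Consumer share = 0.5625

Pre-subsidy: 1041 - 7p = -591 + 9p gives p* = 102, q* = 327.
With the rebate, buyers effectively pay pb = ps − 56, where ps is the price sellers receive.
Demand in terms of ps becomes qd = 1041 − 7(ps − 56) = 1433 - 7ps. Setting this equal to supply: 1433 - 7ps = -591 + 9ps, so ps = 126.5.
Buyers pay pb = 126.5 − 56 = 70.5; q' = -591 + 9·126.5 = 547.5.
Buyers' price falls by p* − pb = 102 − 70.5 = 31.5; sellers' price rises by ps − p* = 126.5 − 102 = 24.5.
So consumers capture 31.5/56 = 0.5625 of each unit of subsidy.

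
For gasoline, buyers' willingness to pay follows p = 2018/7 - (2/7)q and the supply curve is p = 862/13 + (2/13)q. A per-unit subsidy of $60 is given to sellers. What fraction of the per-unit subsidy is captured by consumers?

Pre-subsidy: 2018/7 - (2/7)q = 862/13 + (2/13)q gives q* = 505 and p* = 144.
With the subsidy, sellers receive ps = pb + 60 for each unit, where pb is the price buyers pay.
On the curves, pb = 2018/7 - (2/7)q and ps = 862/13 + (2/13)q; the wedge ps − pb = 60 gives 862/13 + (2/13)q − (2018/7 - (2/7)q) = 60, so q' = 641.5.
Then pb = 2018/7 − (2/7)·641.5 = 105 and ps = 862/13 + (2/13)·641.5 = 165.
Buyers' price falls by p* − pb = 144 − 105 = 39; sellers' price rises by ps − p* = 165 − 144 = 21.
So consumers capture 39/60 = 0.65 of each unit of subsidy.

Consumer share = 0.65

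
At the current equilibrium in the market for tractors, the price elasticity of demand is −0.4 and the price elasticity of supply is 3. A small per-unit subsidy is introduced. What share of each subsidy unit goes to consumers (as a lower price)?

Consumer share = 15/17

For a small subsidy around the equilibrium, the benefit split depends on the relative slopes, which at a point are proportional to the elasticities.
Buyer share = εs/(εs + |εd|) = 3/(3 + 0.4) = 15/17; seller share = |εd|/(εs + |εd|) = 2/17.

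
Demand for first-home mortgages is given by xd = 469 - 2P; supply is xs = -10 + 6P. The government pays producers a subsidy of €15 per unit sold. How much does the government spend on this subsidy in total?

Pre-subsidy: 469 - 2P = -10 + 6P gives P* = 59.875, x* = 349.25.
With the subsidy, sellers receive Ps = Pb + 15 for each unit, where Pb is the price buyers pay.
Supply in terms of Pb becomes xs = -10 + 6(Pb + 15) = 80 + 6Pb. Setting this equal to demand: 469 - 2Pb = 80 + 6Pb, so Pb = 48.625.
Sellers receive Ps = 48.625 + 15 = 63.625; x' = 469 − 2·48.625 = 371.75.
Government outlay = subsidy × quantity = 15 × 371.75 = 5576.25.

Government cost = €5576.25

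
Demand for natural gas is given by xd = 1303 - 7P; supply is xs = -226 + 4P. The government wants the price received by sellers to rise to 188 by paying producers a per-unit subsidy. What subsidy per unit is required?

At a seller price of 188, quantity supplied is -226 + 4·188 = 526.
Buyers absorb 526 only when they pay Pb with 1303 − 7·Pb = 526, i.e. Pb = 111.
s = Ps − Pb = 188 − 111 = 77.

Required subsidy s = 77 per unit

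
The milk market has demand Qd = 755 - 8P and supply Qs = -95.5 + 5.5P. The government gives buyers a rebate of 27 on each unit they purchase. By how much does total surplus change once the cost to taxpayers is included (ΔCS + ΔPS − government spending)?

Pre-subsidy: 755 - 8P = -95.5 + 5.5P gives P* = 63, Q* = 251.
With the rebate, buyers effectively pay Pb = Ps − 27, where Ps is the price sellers receive.
Demand in terms of Ps becomes Qd = 755 − 8(Ps − 27) = 971 - 8Ps. Setting this equal to supply: 971 - 8Ps = -95.5 + 5.5Ps, so Ps = 79.
Buyers pay Pb = 79 − 27 = 52; Q' = -95.5 + 5.5·79 = 339.
ΔCS = ½(251 + 339)(63 − 52) = 3245; ΔPS = ½(251 + 339)(79 − 63) = 4720.
Government spending = 27 × 339 = 9153.
Net change = 3245 + 4720 − 9153 = -1188. The loss equals the DWL triangle ½·27·88.

Net change in total surplus = -1188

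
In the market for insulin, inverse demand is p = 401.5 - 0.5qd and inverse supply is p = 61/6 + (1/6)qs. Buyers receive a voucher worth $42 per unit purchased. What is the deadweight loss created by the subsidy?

Pre-subsidy: 401.5 - 0.5q = 61/6 + (1/6)q gives q* = 587 and p* = 108.
With the rebate, buyers effectively pay pb = ps − 42, where ps is the price sellers receive.
On the curves, pb = 401.5 - 0.5q and ps = 61/6 + (1/6)q; the wedge ps − pb = 42 gives 61/6 + (1/6)q − (401.5 - 0.5q) = 42, so q' = 650.
Then pb = 401.5 − 0.5·650 = 76.5 and ps = 61/6 + (1/6)·650 = 118.5.
The subsidy expands output by 650 − 587 = 63 past the efficient level; on those units the gap between marginal cost and willingness to pay runs from 0 up to 42.
DWL = ½ × 42 × 63 = 1323.

Deadweight loss = $1323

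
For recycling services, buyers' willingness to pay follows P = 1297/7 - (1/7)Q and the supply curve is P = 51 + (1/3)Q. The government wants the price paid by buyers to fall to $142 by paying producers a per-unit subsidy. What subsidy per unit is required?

At a buyer price of 142, quantity demanded is 1297 − 7·142 = 303.
Sellers supply 303 only when they receive Ps = 51 + (1/3)·303 = 152.
s = Ps − Pb = 152 − 142 = 10.

Required subsidy s = $10 per unit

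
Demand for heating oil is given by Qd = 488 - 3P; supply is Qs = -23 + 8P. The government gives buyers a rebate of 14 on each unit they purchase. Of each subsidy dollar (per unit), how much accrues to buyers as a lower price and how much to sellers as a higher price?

Buyers gain 112/11 per unit; sellers gain 42/11 per unit

Pre-subsidy: 488 - 3P = -23 + 8P gives P* = 511/11, Q* = 3835/11.
With the rebate, buyers effectively pay Pb = Ps − 14, where Ps is the price sellers receive.
Demand in terms of Ps becomes Qd = 488 − 3(Ps − 14) = 530 - 3Ps. Setting this equal to supply: 530 - 3Ps = -23 + 8Ps, so Ps = 553/11.
Buyers pay Pb = 553/11 − 14 = 399/11; Q' = -23 + 8·(553/11) = 4171/11.
Buyers' price falls by P* − Pb = 511/11 − 399/11 = 112/11; sellers' price rises by Ps − P* = 553/11 − 511/11 = 42/11.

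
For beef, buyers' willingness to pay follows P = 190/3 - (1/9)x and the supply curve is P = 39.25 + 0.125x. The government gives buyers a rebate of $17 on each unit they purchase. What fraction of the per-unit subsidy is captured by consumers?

Pre-subsidy: 190/3 - (1/9)x = 39.25 + 0.125x gives x* = 102 and P* = 52.
With the rebate, buyers effectively pay Pb = Ps − 17, where Ps is the price sellers receive.
On the curves, Pb = 190/3 - (1/9)x and Ps = 39.25 + 0.125x; the wedge Ps − Pb = 17 gives 39.25 + 0.125x − (190/3 - (1/9)x) = 17, so x' = 174.
Then Pb = 190/3 − (1/9)·174 = 44 and Ps = 39.25 + 0.125·174 = 61.
Buyers' price falls by P* − Pb = 52 − 44 = 8; sellers' price rises by Ps − P* = 61 − 52 = 9.
So consumers capture 8/17 = 8/17 of each unit of subsidy.

Consumer share = 8/17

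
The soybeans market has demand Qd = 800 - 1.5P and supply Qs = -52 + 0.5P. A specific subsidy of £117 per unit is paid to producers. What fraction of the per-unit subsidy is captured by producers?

Producer share = 0.75

Pre-subsidy: 800 - 1.5P = -52 + 0.5P gives P* = 426, Q* = 161.
With the subsidy, sellers receive Ps = Pb + 117 for each unit, where Pb is the price buyers pay.
Supply in terms of Pb becomes Qs = -52 + 0.5(Pb + 117) = 6.5 + 0.5Pb. Setting this equal to demand: 800 - 1.5Pb = 6.5 + 0.5Pb, so Pb = 396.75.
Sellers receive Ps = 396.75 + 117 = 513.75; Q' = 800 − 1.5·396.75 = 204.875.
Buyers' price falls by P* − Pb = 426 − 396.75 = 29.25; sellers' price rises by Ps − P* = 513.75 − 426 = 87.75.
So producers capture 87.75/117 = 0.75 of each unit of subsidy.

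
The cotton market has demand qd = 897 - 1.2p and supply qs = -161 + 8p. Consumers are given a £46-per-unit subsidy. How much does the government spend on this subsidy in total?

Government cost = £37122

Pre-subsidy: 897 - 1.2p = -161 + 8p gives p* = 115, q* = 759.
With the rebate, buyers effectively pay pb = ps − 46, where ps is the price sellers receive.
Demand in terms of ps becomes qd = 897 − 1.2(ps − 46) = 952.2 - 1.2ps. Setting this equal to supply: 952.2 - 1.2ps = -161 + 8ps, so ps = 121.
Buyers pay pb = 121 − 46 = 75; q' = -161 + 8·121 = 807.
Government outlay = subsidy × quantity = 46 × 807 = 37122.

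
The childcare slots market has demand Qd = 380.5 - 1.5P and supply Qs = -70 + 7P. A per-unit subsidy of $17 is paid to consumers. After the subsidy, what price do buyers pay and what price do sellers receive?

Pre-subsidy: 380.5 - 1.5P = -70 + 7P gives P* = 53, Q* = 301.
With the rebate, buyers effectively pay Pb = Ps − 17, where Ps is the price sellers receive.
Demand in terms of Ps becomes Qd = 380.5 − 1.5(Ps − 17) = 406 - 1.5Ps. Setting this equal to supply: 406 - 1.5Ps = -70 + 7Ps, so Ps = 56.
Buyers pay Pb = 56 − 17 = 39; Q' = -70 + 7·56 = 322.

Buyers pay $39; sellers receive $56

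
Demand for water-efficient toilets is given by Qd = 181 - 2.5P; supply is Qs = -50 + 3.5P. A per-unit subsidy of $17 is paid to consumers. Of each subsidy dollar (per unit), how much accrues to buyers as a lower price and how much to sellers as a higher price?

Pre-subsidy: 181 - 2.5P = -50 + 3.5P gives P* = 38.5, Q* = 84.75.
With the rebate, buyers effectively pay Pb = Ps − 17, where Ps is the price sellers receive.
Demand in terms of Ps becomes Qd = 181 − 2.5(Ps − 17) = 223.5 - 2.5Ps. Setting this equal to supply: 223.5 - 2.5Ps = -50 + 3.5Ps, so Ps = 547/12.
Buyers pay Pb = 547/12 − 17 = 343/12; Q' = -50 + 3.5·(547/12) = 2629/24.
Buyers' price falls by P* − Pb = 38.5 − 343/12 = 119/12; sellers' price rises by Ps − P* = 547/12 − 38.5 = 85/12.

Buyers gain 119/12 per unit; sellers gain 85/12 per unit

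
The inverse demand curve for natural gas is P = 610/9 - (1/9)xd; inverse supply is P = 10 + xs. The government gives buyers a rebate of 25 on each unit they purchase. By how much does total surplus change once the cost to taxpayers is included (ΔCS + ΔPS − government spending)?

Pre-subsidy: 610/9 - (1/9)x = 10 + x gives x* = 52 and P* = 62.
With the rebate, buyers effectively pay Pb = Ps − 25, where Ps is the price sellers receive.
On the curves, Pb = 610/9 - (1/9)x and Ps = 10 + x; the wedge Ps − Pb = 25 gives 10 + x − (610/9 - (1/9)x) = 25, so x' = 74.5.
Then Pb = 610/9 − (1/9)·74.5 = 59.5 and Ps = 10 + 1·74.5 = 84.5.
ΔCS = ½(52 + 74.5)(62 − 59.5) = 158.125; ΔPS = ½(52 + 74.5)(84.5 − 62) = 1423.125.
Government spending = 25 × 74.5 = 1862.5.
Net change = 158.125 + 1423.125 − 1862.5 = -281.25. The loss equals the DWL triangle ½·25·22.5.

Net change in total surplus = -281.25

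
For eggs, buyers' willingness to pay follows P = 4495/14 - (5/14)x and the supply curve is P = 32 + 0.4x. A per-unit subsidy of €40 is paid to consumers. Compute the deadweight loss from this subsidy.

Pre-subsidy: 4495/14 - (5/14)x = 32 + 0.4x gives x* = 20235/53 and P* = 9790/53.
With the rebate, buyers effectively pay Pb = Ps − 40, where Ps is the price sellers receive.
On the curves, Pb = 4495/14 - (5/14)x and Ps = 32 + 0.4x; the wedge Ps − Pb = 40 gives 32 + 0.4x − (4495/14 - (5/14)x) = 40, so x' = 23035/53.
Then Pb = 4495/14 − (5/14)·(23035/53) = 8790/53 and Ps = 32 + 0.4·(23035/53) = 10910/53.
The subsidy expands output by 23035/53 − 20235/53 = 2800/53 past the efficient level; on those units the gap between marginal cost and willingness to pay runs from 0 up to 40.
DWL = ½ × 40 × 2800/53 = 56000/53.

Deadweight loss = 56000/53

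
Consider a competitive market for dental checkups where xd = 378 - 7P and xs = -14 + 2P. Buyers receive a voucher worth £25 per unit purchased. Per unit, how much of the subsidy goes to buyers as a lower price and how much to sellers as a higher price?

Buyers gain 50/9 per unit; sellers gain 175/9 per unit

Pre-subsidy: 378 - 7P = -14 + 2P gives P* = 392/9, x* = 658/9.
With the rebate, buyers effectively pay Pb = Ps − 25, where Ps is the price sellers receive.
Demand in terms of Ps becomes xd = 378 − 7(Ps − 25) = 553 - 7Ps. Setting this equal to supply: 553 - 7Ps = -14 + 2Ps, so Ps = 63.
Buyers pay Pb = 63 − 25 = 38; x' = -14 + 2·63 = 112.
Buyers' price falls by P* − Pb = 392/9 − 38 = 50/9; sellers' price rises by Ps − P* = 63 − 392/9 = 175/9.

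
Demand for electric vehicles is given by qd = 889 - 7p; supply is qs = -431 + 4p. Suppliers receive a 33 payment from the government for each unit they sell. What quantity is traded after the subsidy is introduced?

q' = 133

Pre-subsidy: 889 - 7p = -431 + 4p gives p* = 120, q* = 49.
With the subsidy, sellers receive ps = pb + 33 for each unit, where pb is the price buyers pay.
Supply in terms of pb becomes qs = -431 + 4(pb + 33) = -299 + 4pb. Setting this equal to demand: 889 - 7pb = -299 + 4pb, so pb = 108.
Sellers receive ps = 108 + 33 = 141; q' = 889 − 7·108 = 133.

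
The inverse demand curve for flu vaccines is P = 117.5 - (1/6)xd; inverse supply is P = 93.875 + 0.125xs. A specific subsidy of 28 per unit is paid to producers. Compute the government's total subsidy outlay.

Pre-subsidy: 117.5 - (1/6)x = 93.875 + 0.125x gives x* = 81 and P* = 104.
With the subsidy, sellers receive Ps = Pb + 28 for each unit, where Pb is the price buyers pay.
On the curves, Pb = 117.5 - (1/6)x and Ps = 93.875 + 0.125x; the wedge Ps − Pb = 28 gives 93.875 + 0.125x − (117.5 - (1/6)x) = 28, so x' = 177.
Then Pb = 117.5 − (1/6)·177 = 88 and Ps = 93.875 + 0.125·177 = 116.
Government outlay = subsidy × quantity = 28 × 177 = 4956.

Government cost = 4956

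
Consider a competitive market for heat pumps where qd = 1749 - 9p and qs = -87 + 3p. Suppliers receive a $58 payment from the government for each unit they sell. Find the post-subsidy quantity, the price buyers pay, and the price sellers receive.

Pre-subsidy: 1749 - 9p = -87 + 3p gives p* = 153, q* = 372.
With the subsidy, sellers receive ps = pb + 58 for each unit, where pb is the price buyers pay.
Supply in terms of pb becomes qs = -87 + 3(pb + 58) = 87 + 3pb. Setting this equal to demand: 1749 - 9pb = 87 + 3pb, so pb = 138.5.
Sellers receive ps = 138.5 + 58 = 196.5; q' = 1749 − 9·138.5 = 502.5.

q' = 502.5; buyers pay $138.5; sellers receive $196.5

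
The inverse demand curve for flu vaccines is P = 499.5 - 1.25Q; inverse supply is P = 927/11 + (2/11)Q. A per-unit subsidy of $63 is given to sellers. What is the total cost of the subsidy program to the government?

Government cost = $21042

Pre-subsidy: 499.5 - 1.25Q = 927/11 + (2/11)Q gives Q* = 290 and P* = 137.
With the subsidy, sellers receive Ps = Pb + 63 for each unit, where Pb is the price buyers pay.
On the curves, Pb = 499.5 - 1.25Q and Ps = 927/11 + (2/11)Q; the wedge Ps − Pb = 63 gives 927/11 + (2/11)Q − (499.5 - 1.25Q) = 63, so Q' = 334.
Then Pb = 499.5 − 1.25·334 = 82 and Ps = 927/11 + (2/11)·334 = 145.
Government outlay = subsidy × quantity = 63 × 334 = 21042.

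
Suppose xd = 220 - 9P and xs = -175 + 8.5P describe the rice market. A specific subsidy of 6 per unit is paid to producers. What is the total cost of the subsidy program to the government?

Government cost = 9048/35

Pre-subsidy: 220 - 9P = -175 + 8.5P gives P* = 158/7, x* = 118/7.
With the subsidy, sellers receive Ps = Pb + 6 for each unit, where Pb is the price buyers pay.
Supply in terms of Pb becomes xs = -175 + 8.5(Pb + 6) = -124 + 8.5Pb. Setting this equal to demand: 220 - 9Pb = -124 + 8.5Pb, so Pb = 688/35.
Sellers receive Ps = 688/35 + 6 = 898/35; x' = 220 − 9·(688/35) = 1508/35.
Government outlay = subsidy × quantity = 6 × 1508/35 = 9048/35.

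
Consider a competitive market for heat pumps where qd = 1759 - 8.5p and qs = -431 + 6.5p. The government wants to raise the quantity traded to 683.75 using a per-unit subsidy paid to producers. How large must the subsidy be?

Required subsidy s = 45 per unit

At q = 683.75, invert demand for the buyer price: pb = (1759 − 683.75)/8.5 = 126.5; invert supply for the seller price: ps = (683.75 − (-431))/6.5 = 171.5.
The subsidy must fill the gap: s = ps − pb = 171.5 − 126.5 = 45.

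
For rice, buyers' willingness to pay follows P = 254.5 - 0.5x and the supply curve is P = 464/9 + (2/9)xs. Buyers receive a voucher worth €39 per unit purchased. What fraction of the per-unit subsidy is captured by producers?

Pre-subsidy: 254.5 - 0.5x = 464/9 + (2/9)x gives x* = 281 and P* = 114.
With the rebate, buyers effectively pay Pb = Ps − 39, where Ps is the price sellers receive.
On the curves, Pb = 254.5 - 0.5x and Ps = 464/9 + (2/9)x; the wedge Ps − Pb = 39 gives 464/9 + (2/9)x − (254.5 - 0.5x) = 39, so x' = 335.
Then Pb = 254.5 − 0.5·335 = 87 and Ps = 464/9 + (2/9)·335 = 126.
Buyers' price falls by P* − Pb = 114 − 87 = 27; sellers' price rises by Ps − P* = 126 − 114 = 12.
So producers capture 12/39 = 4/13 of each unit of subsidy.

Producer share = 4/13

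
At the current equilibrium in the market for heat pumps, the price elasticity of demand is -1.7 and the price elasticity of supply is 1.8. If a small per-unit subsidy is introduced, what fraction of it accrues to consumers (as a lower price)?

Consumer share = 18/35

For a small subsidy around the equilibrium, the benefit split depends on the relative slopes, which at a point are proportional to the elasticities.
Buyer share = εs/(εs + |εd|) = 1.8/(1.8 + 1.7) = 18/35; seller share = |εd|/(εs + |εd|) = 17/35.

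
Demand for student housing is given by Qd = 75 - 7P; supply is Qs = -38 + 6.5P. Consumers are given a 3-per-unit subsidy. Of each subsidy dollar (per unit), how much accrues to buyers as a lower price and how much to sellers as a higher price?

Pre-subsidy: 75 - 7P = -38 + 6.5P gives P* = 226/27, Q* = 443/27.
With the rebate, buyers effectively pay Pb = Ps − 3, where Ps is the price sellers receive.
Demand in terms of Ps becomes Qd = 75 − 7(Ps − 3) = 96 - 7Ps. Setting this equal to supply: 96 - 7Ps = -38 + 6.5Ps, so Ps = 268/27.
Buyers pay Pb = 268/27 − 3 = 187/27; Q' = -38 + 6.5·(268/27) = 716/27.
Buyers' price falls by P* − Pb = 226/27 − 187/27 = 13/9; sellers' price rises by Ps − P* = 268/27 − 226/27 = 14/9.

Buyers gain 13/9 per unit; sellers gain 14/9 per unit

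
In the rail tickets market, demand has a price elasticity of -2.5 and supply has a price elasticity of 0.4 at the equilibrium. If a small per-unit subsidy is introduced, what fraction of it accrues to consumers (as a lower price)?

For a small subsidy around the equilibrium, the benefit split depends on the relative slopes, which at a point are proportional to the elasticities.
Buyer share = εs/(εs + |εd|) = 0.4/(0.4 + 2.5) = 4/29; seller share = |εd|/(εs + |εd|) = 25/29.

Consumer share = 4/29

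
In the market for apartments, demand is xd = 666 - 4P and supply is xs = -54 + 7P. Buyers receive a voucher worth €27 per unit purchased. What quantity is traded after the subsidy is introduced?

x' = 5202/11

Pre-subsidy: 666 - 4P = -54 + 7P gives P* = 720/11, x* = 4446/11.
With the rebate, buyers effectively pay Pb = Ps − 27, where Ps is the price sellers receive.
Demand in terms of Ps becomes xd = 666 − 4(Ps − 27) = 774 - 4Ps. Setting this equal to supply: 774 - 4Ps = -54 + 7Ps, so Ps = 828/11.
Buyers pay Pb = 828/11 − 27 = 531/11; x' = -54 + 7·(828/11) = 5202/11.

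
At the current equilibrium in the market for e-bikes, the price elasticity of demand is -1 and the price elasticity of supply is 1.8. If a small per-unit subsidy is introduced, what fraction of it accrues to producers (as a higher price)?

For a small subsidy around the equilibrium, the benefit split depends on the relative slopes, which at a point are proportional to the elasticities.
Buyer share = εs/(εs + |εd|) = 1.8/(1.8 + 1) = 9/14; seller share = |εd|/(εs + |εd|) = 5/14.
So producers capture 5/14 of the subsidy.

Producer share = 5/14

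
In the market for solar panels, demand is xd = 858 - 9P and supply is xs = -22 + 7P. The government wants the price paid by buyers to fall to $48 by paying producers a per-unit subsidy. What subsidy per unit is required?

Required subsidy s = $16 per unit

At a buyer price of 48, quantity demanded is 858 − 9·48 = 426.
Sellers supply 426 only when they receive Ps with -22 + 7·Ps = 426, i.e. Ps = 64.
s = Ps − Pb = 64 − 48 = 16.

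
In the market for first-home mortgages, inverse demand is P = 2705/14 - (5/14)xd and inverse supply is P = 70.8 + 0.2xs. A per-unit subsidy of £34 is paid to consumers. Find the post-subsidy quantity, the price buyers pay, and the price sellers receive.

Pre-subsidy: 2705/14 - (5/14)x = 70.8 + 0.2x gives x* = 8569/39 and P* = 4475/39.
With the rebate, buyers effectively pay Pb = Ps − 34, where Ps is the price sellers receive.
On the curves, Pb = 2705/14 - (5/14)x and Ps = 70.8 + 0.2x; the wedge Ps − Pb = 34 gives 70.8 + 0.2x − (2705/14 - (5/14)x) = 34, so x' = 10949/39.
Then Pb = 2705/14 − (5/14)·(10949/39) = 3625/39 and Ps = 70.8 + 0.2·(10949/39) = 4951/39.

x' = 10949/39; buyers pay 3625/39; sellers receive 4951/39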